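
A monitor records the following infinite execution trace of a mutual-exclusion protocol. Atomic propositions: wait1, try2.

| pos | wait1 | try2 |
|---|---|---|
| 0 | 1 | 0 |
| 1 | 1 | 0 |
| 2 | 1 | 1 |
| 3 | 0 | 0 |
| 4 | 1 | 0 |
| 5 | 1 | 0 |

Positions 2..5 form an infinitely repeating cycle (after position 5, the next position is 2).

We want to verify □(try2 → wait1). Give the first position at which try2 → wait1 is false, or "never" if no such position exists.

try2 → wait1 holds at every position 0..5, and those are all the positions the trace ever visits, so the invariant □(try2 → wait1) is never violated.

never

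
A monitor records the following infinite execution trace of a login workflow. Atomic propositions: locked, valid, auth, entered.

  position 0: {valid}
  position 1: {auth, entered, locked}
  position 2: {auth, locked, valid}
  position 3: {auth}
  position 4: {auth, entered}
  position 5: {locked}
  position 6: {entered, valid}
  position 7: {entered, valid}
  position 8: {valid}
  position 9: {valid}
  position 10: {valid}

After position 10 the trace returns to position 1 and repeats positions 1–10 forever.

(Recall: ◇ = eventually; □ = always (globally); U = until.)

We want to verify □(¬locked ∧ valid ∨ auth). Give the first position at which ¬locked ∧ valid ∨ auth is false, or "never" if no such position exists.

Check ¬locked ∧ valid ∨ auth at each position in order: 0 ✓, 1 ✓, 2 ✓, 3 ✓, 4 ✓.
At position 5 the labels are {locked}, so ¬locked ∧ valid ∨ auth is false there. This is the first violation.

5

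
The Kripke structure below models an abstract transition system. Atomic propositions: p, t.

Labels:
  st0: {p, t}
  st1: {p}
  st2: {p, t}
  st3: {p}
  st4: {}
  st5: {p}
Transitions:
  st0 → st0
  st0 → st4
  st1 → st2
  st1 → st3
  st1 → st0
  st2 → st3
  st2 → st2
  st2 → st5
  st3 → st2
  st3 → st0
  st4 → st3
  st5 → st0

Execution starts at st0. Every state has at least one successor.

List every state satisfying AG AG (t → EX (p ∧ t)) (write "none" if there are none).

{st0, st1, st2, st3, st4, st5}

States satisfying AG (t → EX (p ∧ t)): {st0, st1, st2, st3, st4, st5}.
States satisfying AG AG (t → EX (p ∧ t)): {st0, st1, st2, st3, st4, st5}.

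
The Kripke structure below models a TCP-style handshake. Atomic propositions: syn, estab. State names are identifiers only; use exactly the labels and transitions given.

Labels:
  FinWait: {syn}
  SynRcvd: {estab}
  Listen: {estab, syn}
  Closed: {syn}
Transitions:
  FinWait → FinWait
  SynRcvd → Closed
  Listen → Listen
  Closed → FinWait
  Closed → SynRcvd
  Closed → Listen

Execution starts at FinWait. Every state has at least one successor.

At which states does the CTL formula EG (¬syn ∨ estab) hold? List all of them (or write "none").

{Listen}

States satisfying ¬syn ∨ estab: {SynRcvd, Listen}.
States satisfying EG (¬syn ∨ estab): {Listen}.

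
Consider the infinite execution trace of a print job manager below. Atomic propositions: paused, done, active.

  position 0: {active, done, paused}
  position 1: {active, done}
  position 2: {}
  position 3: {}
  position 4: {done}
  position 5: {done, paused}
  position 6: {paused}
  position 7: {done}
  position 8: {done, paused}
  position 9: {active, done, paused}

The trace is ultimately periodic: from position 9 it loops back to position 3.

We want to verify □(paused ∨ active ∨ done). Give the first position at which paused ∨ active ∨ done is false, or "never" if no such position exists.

2

Check paused ∨ active ∨ done at each position in order: 0 ✓, 1 ✓.
At position 2 the labels are {}, so paused ∨ active ∨ done is false there. This is the first violation.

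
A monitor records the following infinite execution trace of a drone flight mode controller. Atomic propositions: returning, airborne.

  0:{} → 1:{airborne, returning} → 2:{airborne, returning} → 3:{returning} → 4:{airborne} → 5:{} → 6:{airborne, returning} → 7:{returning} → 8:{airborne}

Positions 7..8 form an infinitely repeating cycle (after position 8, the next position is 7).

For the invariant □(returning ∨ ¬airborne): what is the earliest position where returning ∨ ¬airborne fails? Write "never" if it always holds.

Check returning ∨ ¬airborne at each position in order: 0 ✓, 1 ✓, 2 ✓, 3 ✓.
At position 4 the labels are {airborne}, so returning ∨ ¬airborne is false there. This is the first violation.

4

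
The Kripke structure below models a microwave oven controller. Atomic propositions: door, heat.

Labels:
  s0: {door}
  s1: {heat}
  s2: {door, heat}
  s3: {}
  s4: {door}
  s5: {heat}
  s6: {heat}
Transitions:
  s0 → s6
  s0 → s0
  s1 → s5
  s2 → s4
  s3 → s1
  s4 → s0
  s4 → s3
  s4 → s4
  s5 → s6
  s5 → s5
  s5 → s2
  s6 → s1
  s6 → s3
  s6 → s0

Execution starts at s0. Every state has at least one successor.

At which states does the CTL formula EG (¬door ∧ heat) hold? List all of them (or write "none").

States satisfying ¬door ∧ heat: {s1, s5, s6}.
States satisfying EG (¬door ∧ heat): {s1, s5, s6}.

{s1, s5, s6}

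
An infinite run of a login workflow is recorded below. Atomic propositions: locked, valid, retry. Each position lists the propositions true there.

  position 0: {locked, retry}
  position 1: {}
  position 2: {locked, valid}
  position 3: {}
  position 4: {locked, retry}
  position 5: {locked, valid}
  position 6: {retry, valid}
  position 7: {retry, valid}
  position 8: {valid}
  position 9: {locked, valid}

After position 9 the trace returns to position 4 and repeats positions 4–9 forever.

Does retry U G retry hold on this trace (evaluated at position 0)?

Walking from position 0: at position 1, G retry has not yet held and retry fails, so retry U G retry is false.

Violated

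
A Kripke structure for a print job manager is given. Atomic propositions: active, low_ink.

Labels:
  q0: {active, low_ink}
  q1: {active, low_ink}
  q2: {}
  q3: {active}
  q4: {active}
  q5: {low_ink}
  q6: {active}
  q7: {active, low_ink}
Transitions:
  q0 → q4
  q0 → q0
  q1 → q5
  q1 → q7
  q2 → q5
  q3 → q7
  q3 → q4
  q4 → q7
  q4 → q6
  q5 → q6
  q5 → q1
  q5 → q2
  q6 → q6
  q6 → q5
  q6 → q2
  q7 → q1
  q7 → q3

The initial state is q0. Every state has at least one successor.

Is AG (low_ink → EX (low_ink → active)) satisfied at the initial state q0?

States satisfying low_ink → EX (low_ink → active): {q0, q1, q2, q3, q4, q5, q6, q7}.
States satisfying AG (low_ink → EX (low_ink → active)): {q0, q1, q2, q3, q4, q5, q6, q7}.
Every state reachable from q0 satisfies low_ink → EX (low_ink → active).
q0 ∈ Sat(AG (low_ink → EX (low_ink → active))).

Satisfied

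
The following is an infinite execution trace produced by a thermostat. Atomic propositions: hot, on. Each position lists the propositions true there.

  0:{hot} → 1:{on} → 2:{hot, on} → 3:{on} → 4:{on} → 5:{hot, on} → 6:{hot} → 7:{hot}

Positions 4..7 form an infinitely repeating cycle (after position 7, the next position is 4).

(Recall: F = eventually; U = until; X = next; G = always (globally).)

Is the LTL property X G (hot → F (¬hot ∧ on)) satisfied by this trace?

The position after 0 is 1; G (hot → F (¬hot ∧ on)) is true there.

Satisfied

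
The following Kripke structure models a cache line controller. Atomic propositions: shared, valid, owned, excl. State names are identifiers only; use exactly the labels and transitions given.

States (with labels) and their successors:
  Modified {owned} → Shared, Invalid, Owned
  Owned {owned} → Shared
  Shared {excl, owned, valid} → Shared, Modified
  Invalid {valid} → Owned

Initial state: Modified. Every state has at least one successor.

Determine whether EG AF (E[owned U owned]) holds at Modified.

Satisfied

States satisfying AF (E[owned U owned]): {Modified, Owned, Shared, Invalid}.
States satisfying EG AF (E[owned U owned]): {Modified, Owned, Shared, Invalid}.
Modified ∈ Sat(EG AF (E[owned U owned])).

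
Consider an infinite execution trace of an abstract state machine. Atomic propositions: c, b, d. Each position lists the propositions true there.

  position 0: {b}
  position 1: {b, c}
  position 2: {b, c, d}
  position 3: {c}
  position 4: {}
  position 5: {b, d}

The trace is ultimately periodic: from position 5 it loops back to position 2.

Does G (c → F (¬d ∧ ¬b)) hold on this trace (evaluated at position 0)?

Satisfied

c → F (¬d ∧ ¬b) holds at every position 0..5, and those are all positions ever visited, so G (c → F (¬d ∧ ¬b)) holds.
Positions where c holds: 1, 2, 3.
Check F (¬d ∧ ¬b) at each: 1→ok, 2→ok, 3→ok.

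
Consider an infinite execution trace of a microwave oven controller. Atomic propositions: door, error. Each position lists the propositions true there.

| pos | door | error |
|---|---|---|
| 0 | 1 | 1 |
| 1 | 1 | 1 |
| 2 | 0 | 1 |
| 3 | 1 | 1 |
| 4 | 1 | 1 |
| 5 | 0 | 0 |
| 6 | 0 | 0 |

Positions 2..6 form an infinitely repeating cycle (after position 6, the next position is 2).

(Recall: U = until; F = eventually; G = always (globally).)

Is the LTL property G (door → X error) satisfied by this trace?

No

door → X error must hold at every position from 0 onward. It fails at position 4, so G (door → X error) is false.
Positions where door holds: 0, 1, 3, 4.
Check X error at each: 0→ok, 1→ok, 3→ok, 4→fails.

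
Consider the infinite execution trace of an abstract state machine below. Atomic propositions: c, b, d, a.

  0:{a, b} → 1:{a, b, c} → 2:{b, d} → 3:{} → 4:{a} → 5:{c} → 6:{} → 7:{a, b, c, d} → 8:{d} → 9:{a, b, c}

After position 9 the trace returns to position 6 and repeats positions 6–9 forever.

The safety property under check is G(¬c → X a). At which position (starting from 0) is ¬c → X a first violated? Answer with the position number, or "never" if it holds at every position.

2

Check ¬c → X a at each position in order: 0 ✓, 1 ✓.
At position 2 the labels are {b, d} and the next position 3 has {}, so ¬c → X a is false there. This is the first violation.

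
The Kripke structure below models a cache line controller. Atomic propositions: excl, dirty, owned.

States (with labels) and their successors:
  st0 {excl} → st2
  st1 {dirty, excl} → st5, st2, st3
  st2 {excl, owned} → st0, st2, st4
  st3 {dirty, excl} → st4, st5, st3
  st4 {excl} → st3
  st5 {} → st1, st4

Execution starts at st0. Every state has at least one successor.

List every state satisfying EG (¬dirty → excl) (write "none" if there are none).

States satisfying ¬dirty → excl: {st0, st1, st2, st3, st4}.
States satisfying EG (¬dirty → excl): {st0, st1, st2, st3, st4}.

{st0, st1, st2, st3, st4}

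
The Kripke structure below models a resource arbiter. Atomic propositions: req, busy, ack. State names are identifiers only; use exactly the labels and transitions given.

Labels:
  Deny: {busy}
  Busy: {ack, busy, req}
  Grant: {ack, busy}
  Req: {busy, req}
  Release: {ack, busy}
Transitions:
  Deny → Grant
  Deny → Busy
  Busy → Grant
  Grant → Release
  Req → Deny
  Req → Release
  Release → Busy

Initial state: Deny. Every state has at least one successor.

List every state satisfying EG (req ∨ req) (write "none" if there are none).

none

States satisfying req ∨ req: {Busy, Req}.
States satisfying EG (req ∨ req): ∅.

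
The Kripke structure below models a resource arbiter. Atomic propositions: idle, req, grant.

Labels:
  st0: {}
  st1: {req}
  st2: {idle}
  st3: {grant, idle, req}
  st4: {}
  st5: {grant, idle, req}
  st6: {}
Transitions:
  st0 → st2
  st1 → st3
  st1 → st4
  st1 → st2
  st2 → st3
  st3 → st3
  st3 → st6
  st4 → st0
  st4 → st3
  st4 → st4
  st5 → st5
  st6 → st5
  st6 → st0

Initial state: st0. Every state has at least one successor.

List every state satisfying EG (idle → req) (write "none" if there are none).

{st1, st3, st4, st5, st6}

States satisfying idle → req: {st0, st1, st3, st4, st5, st6}.
States satisfying EG (idle → req): {st1, st3, st4, st5, st6}.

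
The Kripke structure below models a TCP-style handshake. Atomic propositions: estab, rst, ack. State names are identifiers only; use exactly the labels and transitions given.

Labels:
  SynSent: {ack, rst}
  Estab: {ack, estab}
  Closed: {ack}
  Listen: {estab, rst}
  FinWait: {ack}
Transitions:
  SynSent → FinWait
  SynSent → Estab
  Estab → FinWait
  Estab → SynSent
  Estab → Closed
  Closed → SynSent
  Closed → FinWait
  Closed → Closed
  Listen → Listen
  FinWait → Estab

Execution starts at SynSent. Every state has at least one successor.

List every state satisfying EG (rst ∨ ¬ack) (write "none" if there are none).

{Listen}

States satisfying rst ∨ ¬ack: {SynSent, Listen}.
States satisfying EG (rst ∨ ¬ack): {Listen}.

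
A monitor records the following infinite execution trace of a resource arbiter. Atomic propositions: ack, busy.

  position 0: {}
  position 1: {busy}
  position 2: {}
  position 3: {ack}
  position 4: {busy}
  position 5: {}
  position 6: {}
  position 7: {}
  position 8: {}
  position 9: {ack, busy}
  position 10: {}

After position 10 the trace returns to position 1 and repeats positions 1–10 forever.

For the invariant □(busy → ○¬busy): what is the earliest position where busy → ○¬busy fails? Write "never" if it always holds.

never

busy → ○¬busy holds at every position 0..10, and those are all the positions the trace ever visits, so the invariant □(busy → ○¬busy) is never violated.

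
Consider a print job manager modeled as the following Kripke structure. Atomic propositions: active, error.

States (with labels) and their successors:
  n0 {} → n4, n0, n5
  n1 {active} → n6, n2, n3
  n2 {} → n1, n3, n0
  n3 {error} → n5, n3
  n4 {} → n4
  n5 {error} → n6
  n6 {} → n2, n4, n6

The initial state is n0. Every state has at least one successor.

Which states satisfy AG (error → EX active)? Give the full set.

{n4}

States satisfying error → EX active: {n0, n1, n2, n4, n6}.
States satisfying AG (error → EX active): {n4}.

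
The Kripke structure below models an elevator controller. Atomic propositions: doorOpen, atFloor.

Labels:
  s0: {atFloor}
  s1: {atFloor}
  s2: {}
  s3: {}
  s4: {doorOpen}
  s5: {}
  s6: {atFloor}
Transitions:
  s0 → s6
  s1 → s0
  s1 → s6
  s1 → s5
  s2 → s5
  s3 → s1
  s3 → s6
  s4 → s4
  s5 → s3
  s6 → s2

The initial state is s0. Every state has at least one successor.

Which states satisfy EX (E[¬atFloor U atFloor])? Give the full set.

{s0, s1, s2, s3, s5, s6}

States satisfying E[¬atFloor U atFloor]: {s0, s1, s2, s3, s5, s6}.
States satisfying EX (E[¬atFloor U atFloor]): {s0, s1, s2, s3, s5, s6}.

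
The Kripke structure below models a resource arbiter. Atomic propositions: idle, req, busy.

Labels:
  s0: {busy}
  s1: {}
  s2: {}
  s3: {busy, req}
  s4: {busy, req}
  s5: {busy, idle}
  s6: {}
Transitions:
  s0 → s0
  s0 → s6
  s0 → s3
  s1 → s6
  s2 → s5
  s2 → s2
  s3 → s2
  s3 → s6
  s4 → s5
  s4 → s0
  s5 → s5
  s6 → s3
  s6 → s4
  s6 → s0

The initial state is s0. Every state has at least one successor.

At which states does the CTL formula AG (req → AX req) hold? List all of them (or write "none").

States satisfying req → AX req: {s0, s1, s2, s5, s6}.
States satisfying AG (req → AX req): {s2, s5}.

{s2, s5}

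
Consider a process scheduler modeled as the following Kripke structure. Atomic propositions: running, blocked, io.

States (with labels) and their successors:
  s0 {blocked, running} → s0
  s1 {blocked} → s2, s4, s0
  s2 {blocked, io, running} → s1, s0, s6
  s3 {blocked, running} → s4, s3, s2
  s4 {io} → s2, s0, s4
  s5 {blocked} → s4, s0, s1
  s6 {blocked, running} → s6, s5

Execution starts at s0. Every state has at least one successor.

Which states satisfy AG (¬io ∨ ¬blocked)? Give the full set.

States satisfying ¬io ∨ ¬blocked: {s0, s1, s3, s4, s5, s6}.
States satisfying AG (¬io ∨ ¬blocked): {s0}.

{s0}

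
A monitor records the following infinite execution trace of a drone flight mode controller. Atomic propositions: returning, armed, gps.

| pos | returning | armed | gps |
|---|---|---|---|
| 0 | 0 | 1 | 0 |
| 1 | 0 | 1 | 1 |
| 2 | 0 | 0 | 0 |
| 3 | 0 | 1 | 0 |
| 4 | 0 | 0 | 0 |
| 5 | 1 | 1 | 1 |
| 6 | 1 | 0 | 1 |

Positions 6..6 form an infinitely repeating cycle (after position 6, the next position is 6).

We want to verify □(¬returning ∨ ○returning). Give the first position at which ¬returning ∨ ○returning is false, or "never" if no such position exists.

never

¬returning ∨ ○returning holds at every position 0..6, and those are all the positions the trace ever visits, so the invariant □(¬returning ∨ ○returning) is never violated.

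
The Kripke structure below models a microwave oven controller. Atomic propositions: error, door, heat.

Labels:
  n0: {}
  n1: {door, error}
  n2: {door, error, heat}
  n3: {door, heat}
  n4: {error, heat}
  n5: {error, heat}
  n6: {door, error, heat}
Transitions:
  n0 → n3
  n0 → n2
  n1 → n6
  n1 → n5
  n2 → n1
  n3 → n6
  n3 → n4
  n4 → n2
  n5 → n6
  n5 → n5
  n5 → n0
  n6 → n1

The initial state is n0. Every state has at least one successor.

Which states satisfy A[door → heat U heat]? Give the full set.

States satisfying door → heat: {n0, n2, n3, n4, n5, n6}.
States satisfying heat: {n2, n3, n4, n5, n6}.
States satisfying A[door → heat U heat]: {n0, n2, n3, n4, n5, n6}.

{n0, n2, n3, n4, n5, n6}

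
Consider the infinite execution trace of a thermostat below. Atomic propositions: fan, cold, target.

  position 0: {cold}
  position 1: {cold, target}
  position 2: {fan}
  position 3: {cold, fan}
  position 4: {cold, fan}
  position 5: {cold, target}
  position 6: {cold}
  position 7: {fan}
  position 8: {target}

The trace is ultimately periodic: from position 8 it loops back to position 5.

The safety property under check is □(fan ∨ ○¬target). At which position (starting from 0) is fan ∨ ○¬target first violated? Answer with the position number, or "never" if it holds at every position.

0

At position 0 the labels are {cold} and the next position 1 has {cold, target}, so fan ∨ ○¬target is false there. This is the first violation.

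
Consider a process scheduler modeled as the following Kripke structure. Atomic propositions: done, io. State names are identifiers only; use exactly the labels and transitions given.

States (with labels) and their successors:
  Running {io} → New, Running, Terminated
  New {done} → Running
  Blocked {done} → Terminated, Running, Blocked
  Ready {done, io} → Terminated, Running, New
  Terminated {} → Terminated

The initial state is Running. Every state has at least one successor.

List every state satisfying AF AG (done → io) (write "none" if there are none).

{Terminated}

States satisfying AG (done → io): {Terminated}.
States satisfying AF AG (done → io): {Terminated}.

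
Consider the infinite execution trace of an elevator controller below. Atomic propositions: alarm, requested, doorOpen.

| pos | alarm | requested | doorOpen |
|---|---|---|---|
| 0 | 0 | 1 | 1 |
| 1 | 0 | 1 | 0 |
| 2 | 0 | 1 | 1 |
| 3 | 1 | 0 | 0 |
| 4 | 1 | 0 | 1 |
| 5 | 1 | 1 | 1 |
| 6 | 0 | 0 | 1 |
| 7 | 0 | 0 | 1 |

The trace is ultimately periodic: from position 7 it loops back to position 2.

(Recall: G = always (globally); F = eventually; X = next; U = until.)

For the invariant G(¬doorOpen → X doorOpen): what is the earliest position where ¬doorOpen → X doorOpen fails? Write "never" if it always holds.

never

¬doorOpen → X doorOpen holds at every position 0..7, and those are all the positions the trace ever visits, so the invariant G(¬doorOpen → X doorOpen) is never violated.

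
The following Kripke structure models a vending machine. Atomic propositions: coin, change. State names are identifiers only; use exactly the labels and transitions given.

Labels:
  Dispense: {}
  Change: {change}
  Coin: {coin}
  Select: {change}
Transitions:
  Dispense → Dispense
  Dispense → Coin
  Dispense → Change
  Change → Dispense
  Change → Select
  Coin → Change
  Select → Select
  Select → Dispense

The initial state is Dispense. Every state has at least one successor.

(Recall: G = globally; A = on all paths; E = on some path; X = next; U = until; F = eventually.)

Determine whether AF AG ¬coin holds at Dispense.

Does not hold

States satisfying AG ¬coin: ∅.
States satisfying AF AG ¬coin: ∅.
There is a path from Dispense along which AG ¬coin never holds.
Dispense ∉ Sat(AF AG ¬coin).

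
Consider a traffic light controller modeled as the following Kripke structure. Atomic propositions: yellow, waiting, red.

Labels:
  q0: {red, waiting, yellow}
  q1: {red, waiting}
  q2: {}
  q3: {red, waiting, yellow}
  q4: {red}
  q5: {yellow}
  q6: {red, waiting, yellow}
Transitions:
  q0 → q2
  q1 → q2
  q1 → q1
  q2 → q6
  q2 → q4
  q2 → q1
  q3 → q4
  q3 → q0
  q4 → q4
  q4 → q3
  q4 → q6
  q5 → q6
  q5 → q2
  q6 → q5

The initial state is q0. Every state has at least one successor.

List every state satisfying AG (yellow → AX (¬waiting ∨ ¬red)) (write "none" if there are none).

none

States satisfying yellow → AX (¬waiting ∨ ¬red): {q0, q1, q2, q4, q6}.
States satisfying AG (yellow → AX (¬waiting ∨ ¬red)): ∅.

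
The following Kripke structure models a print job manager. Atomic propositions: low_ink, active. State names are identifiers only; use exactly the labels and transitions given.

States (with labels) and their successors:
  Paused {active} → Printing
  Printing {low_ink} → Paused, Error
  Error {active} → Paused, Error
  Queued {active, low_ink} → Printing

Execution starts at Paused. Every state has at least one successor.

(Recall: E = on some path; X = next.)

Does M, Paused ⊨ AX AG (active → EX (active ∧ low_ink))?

States satisfying AG (active → EX (active ∧ low_ink)): ∅.
States satisfying AX AG (active → EX (active ∧ low_ink)): ∅.
Paused ∉ Sat(AX AG (active → EX (active ∧ low_ink))).

No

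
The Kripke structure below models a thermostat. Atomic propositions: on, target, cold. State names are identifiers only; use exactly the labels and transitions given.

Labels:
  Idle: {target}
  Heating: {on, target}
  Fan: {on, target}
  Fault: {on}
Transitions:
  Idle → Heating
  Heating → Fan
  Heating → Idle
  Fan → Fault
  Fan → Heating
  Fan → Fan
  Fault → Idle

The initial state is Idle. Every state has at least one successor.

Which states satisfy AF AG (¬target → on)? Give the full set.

States satisfying AG (¬target → on): {Idle, Heating, Fan, Fault}.
States satisfying AF AG (¬target → on): {Idle, Heating, Fan, Fault}.

{Idle, Heating, Fan, Fault}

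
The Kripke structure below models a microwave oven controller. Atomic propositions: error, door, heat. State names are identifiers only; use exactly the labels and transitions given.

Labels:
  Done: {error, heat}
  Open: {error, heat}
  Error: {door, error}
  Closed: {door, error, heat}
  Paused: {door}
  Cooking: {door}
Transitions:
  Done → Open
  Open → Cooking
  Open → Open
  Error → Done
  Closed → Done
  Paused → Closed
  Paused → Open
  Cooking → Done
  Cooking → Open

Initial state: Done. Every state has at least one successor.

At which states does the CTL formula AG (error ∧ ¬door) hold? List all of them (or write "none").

none

States satisfying error ∧ ¬door: {Done, Open}.
States satisfying AG (error ∧ ¬door): ∅.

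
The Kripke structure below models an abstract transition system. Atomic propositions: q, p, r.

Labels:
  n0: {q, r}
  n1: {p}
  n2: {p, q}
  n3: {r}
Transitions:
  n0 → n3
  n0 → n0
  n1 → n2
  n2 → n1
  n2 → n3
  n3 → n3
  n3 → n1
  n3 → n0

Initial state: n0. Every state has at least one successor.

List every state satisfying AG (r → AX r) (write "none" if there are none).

States satisfying r → AX r: {n0, n1, n2}.
States satisfying AG (r → AX r): ∅.

none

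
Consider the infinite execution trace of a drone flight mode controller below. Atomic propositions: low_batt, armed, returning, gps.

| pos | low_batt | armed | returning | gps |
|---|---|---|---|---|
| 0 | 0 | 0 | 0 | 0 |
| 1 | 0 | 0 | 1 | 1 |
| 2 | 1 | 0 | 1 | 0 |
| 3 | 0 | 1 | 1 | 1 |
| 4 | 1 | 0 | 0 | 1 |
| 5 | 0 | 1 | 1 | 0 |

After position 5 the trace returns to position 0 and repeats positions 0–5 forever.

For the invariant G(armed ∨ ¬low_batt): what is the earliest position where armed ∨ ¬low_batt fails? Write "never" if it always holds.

Check armed ∨ ¬low_batt at each position in order: 0 ✓, 1 ✓.
At position 2 the labels are {low_batt, returning}, so armed ∨ ¬low_batt is false there. This is the first violation.

2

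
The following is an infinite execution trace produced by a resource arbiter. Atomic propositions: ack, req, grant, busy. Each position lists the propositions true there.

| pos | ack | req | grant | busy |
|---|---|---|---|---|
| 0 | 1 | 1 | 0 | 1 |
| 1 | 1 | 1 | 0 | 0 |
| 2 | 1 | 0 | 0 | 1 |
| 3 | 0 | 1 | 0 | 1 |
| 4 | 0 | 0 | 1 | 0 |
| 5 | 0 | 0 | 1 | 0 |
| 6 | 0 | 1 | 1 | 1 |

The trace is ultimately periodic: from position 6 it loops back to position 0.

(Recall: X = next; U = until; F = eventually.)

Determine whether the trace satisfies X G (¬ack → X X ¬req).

The position after 0 is 1; G (¬ack → X X ¬req) is false there.

No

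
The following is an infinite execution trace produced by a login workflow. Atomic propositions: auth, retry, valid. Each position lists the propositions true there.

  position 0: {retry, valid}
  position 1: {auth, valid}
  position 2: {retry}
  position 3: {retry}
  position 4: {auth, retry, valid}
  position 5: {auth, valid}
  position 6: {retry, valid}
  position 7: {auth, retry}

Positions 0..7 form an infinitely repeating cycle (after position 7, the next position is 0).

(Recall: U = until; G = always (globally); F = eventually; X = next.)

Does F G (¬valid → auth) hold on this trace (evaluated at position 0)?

G (¬valid → auth) is false at every position 0..7, so it never becomes true and F G (¬valid → auth) fails.

Violated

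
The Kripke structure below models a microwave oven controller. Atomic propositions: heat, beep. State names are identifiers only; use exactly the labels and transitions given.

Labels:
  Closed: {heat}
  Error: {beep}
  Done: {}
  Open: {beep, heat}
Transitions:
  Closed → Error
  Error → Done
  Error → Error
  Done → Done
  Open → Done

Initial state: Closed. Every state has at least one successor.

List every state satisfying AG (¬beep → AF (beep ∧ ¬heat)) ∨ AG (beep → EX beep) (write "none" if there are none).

States satisfying ¬beep → AF (beep ∧ ¬heat): {Closed, Error, Open}.
States satisfying AG (¬beep → AF (beep ∧ ¬heat)): ∅.
States satisfying beep → EX beep: {Closed, Error, Done}.
States satisfying AG (beep → EX beep): {Closed, Error, Done}.
States satisfying AG (¬beep → AF (beep ∧ ¬heat)) ∨ AG (beep → EX beep): {Closed, Error, Done}.

{Closed, Error, Done}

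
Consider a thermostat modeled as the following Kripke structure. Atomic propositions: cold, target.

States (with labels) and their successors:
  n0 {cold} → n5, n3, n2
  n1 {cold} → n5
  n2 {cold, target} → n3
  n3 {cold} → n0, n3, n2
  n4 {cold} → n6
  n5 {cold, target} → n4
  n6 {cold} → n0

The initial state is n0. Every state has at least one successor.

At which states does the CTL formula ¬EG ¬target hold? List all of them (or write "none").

States satisfying ¬target: {n0, n1, n3, n4, n6}.
States satisfying EG ¬target: {n0, n3, n4, n6}.
States satisfying ¬EG ¬target: {n1, n2, n5}.

{n1, n2, n5}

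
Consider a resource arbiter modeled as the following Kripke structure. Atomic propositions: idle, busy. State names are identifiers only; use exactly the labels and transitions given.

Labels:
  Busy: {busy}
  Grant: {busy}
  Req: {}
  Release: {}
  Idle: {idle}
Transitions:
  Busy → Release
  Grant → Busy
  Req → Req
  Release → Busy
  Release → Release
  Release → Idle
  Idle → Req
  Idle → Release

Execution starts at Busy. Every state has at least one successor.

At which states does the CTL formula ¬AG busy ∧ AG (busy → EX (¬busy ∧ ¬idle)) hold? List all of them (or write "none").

States satisfying busy: {Busy, Grant}.
States satisfying AG busy: ∅.
States satisfying ¬AG busy: {Busy, Grant, Req, Release, Idle}.
States satisfying busy → EX (¬busy ∧ ¬idle): {Busy, Req, Release, Idle}.
States satisfying AG (busy → EX (¬busy ∧ ¬idle)): {Busy, Req, Release, Idle}.
States satisfying ¬AG busy ∧ AG (busy → EX (¬busy ∧ ¬idle)): {Busy, Req, Release, Idle}.

{Busy, Req, Release, Idle}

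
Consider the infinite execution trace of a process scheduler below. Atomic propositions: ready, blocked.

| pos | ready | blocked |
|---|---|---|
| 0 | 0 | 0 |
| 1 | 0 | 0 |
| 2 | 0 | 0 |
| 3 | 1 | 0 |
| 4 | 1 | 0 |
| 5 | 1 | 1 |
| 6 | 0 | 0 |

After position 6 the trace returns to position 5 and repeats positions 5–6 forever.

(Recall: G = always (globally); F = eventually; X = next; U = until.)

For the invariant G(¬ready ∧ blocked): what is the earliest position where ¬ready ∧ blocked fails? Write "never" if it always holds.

At position 0 the labels are {}, so ¬ready ∧ blocked is false there. This is the first violation.

0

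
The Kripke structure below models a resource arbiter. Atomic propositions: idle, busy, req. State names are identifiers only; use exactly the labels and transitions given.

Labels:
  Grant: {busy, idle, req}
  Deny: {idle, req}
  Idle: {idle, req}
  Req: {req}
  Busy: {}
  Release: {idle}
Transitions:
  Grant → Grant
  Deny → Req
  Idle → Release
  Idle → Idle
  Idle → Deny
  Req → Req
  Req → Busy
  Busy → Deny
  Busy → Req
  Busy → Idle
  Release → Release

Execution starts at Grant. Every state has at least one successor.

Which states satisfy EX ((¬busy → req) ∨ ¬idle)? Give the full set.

{Grant, Deny, Idle, Req, Busy}

States satisfying (¬busy → req) ∨ ¬idle: {Grant, Deny, Idle, Req, Busy}.
States satisfying EX ((¬busy → req) ∨ ¬idle): {Grant, Deny, Idle, Req, Busy}.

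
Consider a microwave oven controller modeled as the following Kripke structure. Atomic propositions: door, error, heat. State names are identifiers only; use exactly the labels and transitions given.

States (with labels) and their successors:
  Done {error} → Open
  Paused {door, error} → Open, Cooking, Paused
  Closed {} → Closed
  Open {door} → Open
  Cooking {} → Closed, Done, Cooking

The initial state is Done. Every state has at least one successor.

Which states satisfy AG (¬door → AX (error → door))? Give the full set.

States satisfying ¬door → AX (error → door): {Done, Paused, Closed, Open}.
States satisfying AG (¬door → AX (error → door)): {Done, Closed, Open}.

{Done, Closed, Open}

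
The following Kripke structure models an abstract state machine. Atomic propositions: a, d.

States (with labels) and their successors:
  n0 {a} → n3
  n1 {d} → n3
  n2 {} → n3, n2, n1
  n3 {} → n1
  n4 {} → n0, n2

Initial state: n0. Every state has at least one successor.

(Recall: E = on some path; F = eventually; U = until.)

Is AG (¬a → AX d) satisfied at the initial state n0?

States satisfying ¬a → AX d: {n0, n3}.
States satisfying AG (¬a → AX d): ∅.
n1 is reachable from n0 and violates ¬a → AX d, so AG fails at n0.
n0 ∉ Sat(AG (¬a → AX d)).

No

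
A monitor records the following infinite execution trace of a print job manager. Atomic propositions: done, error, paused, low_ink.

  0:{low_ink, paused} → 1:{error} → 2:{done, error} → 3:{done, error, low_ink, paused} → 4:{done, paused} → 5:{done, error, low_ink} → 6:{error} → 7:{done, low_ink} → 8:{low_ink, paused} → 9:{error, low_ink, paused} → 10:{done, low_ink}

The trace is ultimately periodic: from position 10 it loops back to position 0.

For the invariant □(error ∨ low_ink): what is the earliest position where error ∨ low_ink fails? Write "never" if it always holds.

4

Check error ∨ low_ink at each position in order: 0 ✓, 1 ✓, 2 ✓, 3 ✓.
At position 4 the labels are {done, paused}, so error ∨ low_ink is false there. This is the first violation.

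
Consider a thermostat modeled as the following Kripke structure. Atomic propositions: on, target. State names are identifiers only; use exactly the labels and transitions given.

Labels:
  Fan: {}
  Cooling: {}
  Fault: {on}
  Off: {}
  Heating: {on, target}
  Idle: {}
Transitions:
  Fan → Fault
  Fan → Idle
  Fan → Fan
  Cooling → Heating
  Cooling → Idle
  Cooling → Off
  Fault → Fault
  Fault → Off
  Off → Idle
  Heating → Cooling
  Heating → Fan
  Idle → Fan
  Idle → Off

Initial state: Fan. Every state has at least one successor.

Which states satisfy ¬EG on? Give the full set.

{Fan, Cooling, Off, Heating, Idle}

States satisfying on: {Fault, Heating}.
States satisfying EG on: {Fault}.
States satisfying ¬EG on: {Fan, Cooling, Off, Heating, Idle}.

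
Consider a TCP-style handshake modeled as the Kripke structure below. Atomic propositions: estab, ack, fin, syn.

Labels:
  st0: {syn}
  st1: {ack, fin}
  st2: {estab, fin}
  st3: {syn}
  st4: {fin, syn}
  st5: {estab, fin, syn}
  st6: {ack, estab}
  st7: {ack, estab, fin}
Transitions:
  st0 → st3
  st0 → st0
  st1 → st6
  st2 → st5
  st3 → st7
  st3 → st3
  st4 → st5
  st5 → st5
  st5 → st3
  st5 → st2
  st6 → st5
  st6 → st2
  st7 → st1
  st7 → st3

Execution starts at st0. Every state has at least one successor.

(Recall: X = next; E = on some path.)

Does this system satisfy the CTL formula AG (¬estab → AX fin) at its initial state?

Does not hold

States satisfying ¬estab → AX fin: {st2, st4, st5, st6, st7}.
States satisfying AG (¬estab → AX fin): ∅.
st0 is reachable from st0 and violates ¬estab → AX fin, so AG fails at st0.
st0 ∉ Sat(AG (¬estab → AX fin)).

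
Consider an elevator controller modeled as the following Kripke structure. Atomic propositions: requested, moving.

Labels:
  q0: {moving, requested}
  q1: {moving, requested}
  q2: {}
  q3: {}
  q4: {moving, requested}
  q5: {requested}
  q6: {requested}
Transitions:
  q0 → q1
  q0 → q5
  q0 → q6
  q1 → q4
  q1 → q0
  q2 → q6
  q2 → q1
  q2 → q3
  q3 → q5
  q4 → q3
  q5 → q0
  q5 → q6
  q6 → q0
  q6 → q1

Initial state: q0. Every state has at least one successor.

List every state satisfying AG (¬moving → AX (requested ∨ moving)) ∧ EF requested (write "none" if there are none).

{q0, q1, q3, q4, q5, q6}

States satisfying ¬moving → AX (requested ∨ moving): {q0, q1, q3, q4, q5, q6}.
States satisfying AG (¬moving → AX (requested ∨ moving)): {q0, q1, q3, q4, q5, q6}.
States satisfying requested: {q0, q1, q4, q5, q6}.
States satisfying EF requested: {q0, q1, q2, q3, q4, q5, q6}.
States satisfying AG (¬moving → AX (requested ∨ moving)) ∧ EF requested: {q0, q1, q3, q4, q5, q6}.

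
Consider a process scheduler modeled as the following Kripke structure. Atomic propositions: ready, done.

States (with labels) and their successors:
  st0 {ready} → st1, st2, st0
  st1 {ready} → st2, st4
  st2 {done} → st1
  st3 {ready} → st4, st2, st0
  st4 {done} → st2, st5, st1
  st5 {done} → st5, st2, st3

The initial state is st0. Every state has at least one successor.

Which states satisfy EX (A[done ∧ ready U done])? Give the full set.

States satisfying A[done ∧ ready U done]: {st2, st4, st5}.
States satisfying EX (A[done ∧ ready U done]): {st0, st1, st3, st4, st5}.

{st0, st1, st3, st4, st5}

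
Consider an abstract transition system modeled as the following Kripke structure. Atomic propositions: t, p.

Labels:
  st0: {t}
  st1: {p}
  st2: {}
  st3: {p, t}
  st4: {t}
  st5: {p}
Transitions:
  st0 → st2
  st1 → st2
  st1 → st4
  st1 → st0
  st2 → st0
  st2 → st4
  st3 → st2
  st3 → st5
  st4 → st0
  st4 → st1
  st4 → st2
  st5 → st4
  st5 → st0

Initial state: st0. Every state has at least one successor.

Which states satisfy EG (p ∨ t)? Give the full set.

{st1, st3, st4, st5}

States satisfying p ∨ t: {st0, st1, st3, st4, st5}.
States satisfying EG (p ∨ t): {st1, st3, st4, st5}.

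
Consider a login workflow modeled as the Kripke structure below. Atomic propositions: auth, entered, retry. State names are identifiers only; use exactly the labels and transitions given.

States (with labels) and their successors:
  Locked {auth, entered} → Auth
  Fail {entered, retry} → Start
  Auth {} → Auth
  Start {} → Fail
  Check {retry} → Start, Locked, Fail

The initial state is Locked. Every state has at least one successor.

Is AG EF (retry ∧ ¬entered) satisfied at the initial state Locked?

Does not hold

States satisfying EF (retry ∧ ¬entered): {Check}.
States satisfying AG EF (retry ∧ ¬entered): ∅.
Auth is reachable from Locked and violates EF (retry ∧ ¬entered), so AG fails at Locked.
Locked ∉ Sat(AG EF (retry ∧ ¬entered)).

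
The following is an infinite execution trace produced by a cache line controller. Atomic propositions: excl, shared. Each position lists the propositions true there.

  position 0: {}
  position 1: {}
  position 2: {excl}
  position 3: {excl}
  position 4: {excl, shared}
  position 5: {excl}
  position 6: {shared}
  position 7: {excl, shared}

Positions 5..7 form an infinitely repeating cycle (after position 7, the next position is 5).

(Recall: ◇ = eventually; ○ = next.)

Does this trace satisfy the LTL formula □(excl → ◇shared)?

Holds

excl → ◇shared holds at every position 0..7, and those are all positions ever visited, so □(excl → ◇shared) holds.
Positions where excl holds: 2, 3, 4, 5, 7.
Check ◇shared at each: 2→ok, 3→ok, 4→ok, 5→ok, 7→ok.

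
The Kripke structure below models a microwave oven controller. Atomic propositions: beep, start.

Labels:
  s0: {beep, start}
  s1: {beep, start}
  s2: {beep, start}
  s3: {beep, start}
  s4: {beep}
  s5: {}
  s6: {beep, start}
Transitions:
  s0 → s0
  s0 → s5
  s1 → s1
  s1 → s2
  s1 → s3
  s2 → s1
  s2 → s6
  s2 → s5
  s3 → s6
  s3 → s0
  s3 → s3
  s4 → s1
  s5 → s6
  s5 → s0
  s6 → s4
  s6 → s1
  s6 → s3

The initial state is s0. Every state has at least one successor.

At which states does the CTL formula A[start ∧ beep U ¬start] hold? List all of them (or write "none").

{s4, s5}

States satisfying start ∧ beep: {s0, s1, s2, s3, s6}.
States satisfying ¬start: {s4, s5}.
States satisfying A[start ∧ beep U ¬start]: {s4, s5}.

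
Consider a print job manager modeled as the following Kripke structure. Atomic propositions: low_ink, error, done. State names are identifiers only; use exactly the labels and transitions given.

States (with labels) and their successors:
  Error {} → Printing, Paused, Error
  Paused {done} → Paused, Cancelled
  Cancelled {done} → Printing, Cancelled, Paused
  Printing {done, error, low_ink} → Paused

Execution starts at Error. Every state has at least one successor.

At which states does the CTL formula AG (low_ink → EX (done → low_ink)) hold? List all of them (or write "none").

States satisfying low_ink → EX (done → low_ink): {Error, Paused, Cancelled}.
States satisfying AG (low_ink → EX (done → low_ink)): ∅.

none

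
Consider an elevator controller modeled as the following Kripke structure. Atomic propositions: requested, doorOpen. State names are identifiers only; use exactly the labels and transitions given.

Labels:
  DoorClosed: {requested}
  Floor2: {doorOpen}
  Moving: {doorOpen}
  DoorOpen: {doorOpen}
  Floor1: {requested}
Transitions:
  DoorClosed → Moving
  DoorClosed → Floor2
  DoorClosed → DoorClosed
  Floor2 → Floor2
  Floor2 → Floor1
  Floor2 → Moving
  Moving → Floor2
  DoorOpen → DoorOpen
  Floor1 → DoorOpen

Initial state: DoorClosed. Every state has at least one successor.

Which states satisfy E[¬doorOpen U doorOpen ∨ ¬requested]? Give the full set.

{DoorClosed, Floor2, Moving, DoorOpen, Floor1}

States satisfying ¬doorOpen: {DoorClosed, Floor1}.
States satisfying doorOpen ∨ ¬requested: {Floor2, Moving, DoorOpen}.
States satisfying E[¬doorOpen U doorOpen ∨ ¬requested]: {DoorClosed, Floor2, Moving, DoorOpen, Floor1}.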